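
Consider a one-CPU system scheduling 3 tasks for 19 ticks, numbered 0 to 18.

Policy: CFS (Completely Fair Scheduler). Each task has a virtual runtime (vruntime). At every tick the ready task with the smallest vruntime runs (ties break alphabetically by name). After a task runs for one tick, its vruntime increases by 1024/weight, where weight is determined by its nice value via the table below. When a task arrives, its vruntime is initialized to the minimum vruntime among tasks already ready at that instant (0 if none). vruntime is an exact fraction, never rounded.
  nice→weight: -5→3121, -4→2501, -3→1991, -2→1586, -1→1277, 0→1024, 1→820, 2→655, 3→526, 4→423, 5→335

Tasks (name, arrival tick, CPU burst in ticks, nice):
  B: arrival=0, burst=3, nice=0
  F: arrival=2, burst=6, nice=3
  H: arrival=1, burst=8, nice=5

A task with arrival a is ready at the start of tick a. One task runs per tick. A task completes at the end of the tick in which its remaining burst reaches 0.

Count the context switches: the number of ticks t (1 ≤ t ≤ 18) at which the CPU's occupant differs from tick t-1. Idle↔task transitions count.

t=0: vr[B=0] → run B
t=1: vr[B=1 H=1] → run B
t=2: vr[B=2 F=1 H=1] → run F
t=3: vr[B=2 F=775/263 H=1] → run H
t=4: vr[B=2 F=775/263 H=1359/335] → run B
t=5: vr[F=775/263 H=1359/335] → run F
t=6: vr[F=1287/263 H=1359/335] → run H
t=7: vr[F=1287/263 H=2383/335] → run F
t=8: vr[F=1799/263 H=2383/335] → run F
t=9: vr[F=2311/263 H=2383/335] → run H
t=10: vr[F=2311/263 H=3407/335] → run F
t=11: vr[F=2823/263 H=3407/335] → run H
t=12: vr[F=2823/263 H=4431/335] → run F
t=13: vr[H=4431/335] → run H
t=14: vr[H=1091/67] → run H
t=15: vr[H=6479/335] → run H
t=16: vr[H=7503/335] → run H
t=17: (idle)
t=18: (idle)

context switches = 12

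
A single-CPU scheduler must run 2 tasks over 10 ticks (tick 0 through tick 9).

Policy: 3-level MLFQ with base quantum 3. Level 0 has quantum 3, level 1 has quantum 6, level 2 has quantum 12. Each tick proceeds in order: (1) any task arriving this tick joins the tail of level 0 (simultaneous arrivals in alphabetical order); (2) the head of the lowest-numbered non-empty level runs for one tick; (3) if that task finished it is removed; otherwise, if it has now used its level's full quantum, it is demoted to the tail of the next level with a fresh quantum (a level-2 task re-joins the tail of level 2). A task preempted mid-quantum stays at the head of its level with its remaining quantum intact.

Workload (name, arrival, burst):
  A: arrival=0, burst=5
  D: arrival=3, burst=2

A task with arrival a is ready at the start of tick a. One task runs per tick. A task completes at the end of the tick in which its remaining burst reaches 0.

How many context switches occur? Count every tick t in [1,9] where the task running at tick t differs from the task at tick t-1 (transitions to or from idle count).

context switches = 3

t=0: L0/L1/L2 = A/-/- → run A
t=1: L0/L1/L2 = A/-/- → run A
t=2: L0/L1/L2 = A/-/- → run A
t=3: L0/L1/L2 = D/A/- → run D
t=4: L0/L1/L2 = D/A/- → run D
t=5: L0/L1/L2 = -/A/- → run A
t=6: L0/L1/L2 = -/A/- → run A
t=7: (idle)
t=8: (idle)
t=9: (idle)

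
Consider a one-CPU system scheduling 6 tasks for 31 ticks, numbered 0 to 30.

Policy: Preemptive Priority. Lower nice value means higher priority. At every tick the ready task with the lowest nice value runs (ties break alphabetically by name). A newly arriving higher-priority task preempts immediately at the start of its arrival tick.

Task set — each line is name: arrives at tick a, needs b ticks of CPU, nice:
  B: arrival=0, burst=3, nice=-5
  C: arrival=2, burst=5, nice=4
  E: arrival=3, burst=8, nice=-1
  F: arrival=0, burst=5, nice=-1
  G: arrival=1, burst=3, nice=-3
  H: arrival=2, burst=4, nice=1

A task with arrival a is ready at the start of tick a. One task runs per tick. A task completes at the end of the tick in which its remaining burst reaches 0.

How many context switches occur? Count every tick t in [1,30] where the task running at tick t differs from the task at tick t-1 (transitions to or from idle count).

t=0: ready={B,F} → run B
t=1: ready={B,F,G} → run B
t=2: ready={B,C,F,G,H} → run B
t=3: ready={C,E,F,G,H} → run G
t=4: ready={C,E,F,G,H} → run G
t=5: ready={C,E,F,G,H} → run G
t=6: ready={C,E,F,H} → run E
t=7: ready={C,E,F,H} → run E
t=8: ready={C,E,F,H} → run E
t=9: ready={C,E,F,H} → run E
t=10: ready={C,E,F,H} → run E
t=11: ready={C,E,F,H} → run E
t=12: ready={C,E,F,H} → run E
t=13: ready={C,E,F,H} → run E
t=14: ready={C,F,H} → run F
t=15: ready={C,F,H} → run F
t=16: ready={C,F,H} → run F
t=17: ready={C,F,H} → run F
t=18: ready={C,F,H} → run F
t=19: ready={C,H} → run H
t=20: ready={C,H} → run H
t=21: ready={C,H} → run H
t=22: ready={C,H} → run H
t=23: ready={C} → run C
t=24: ready={C} → run C
t=25: ready={C} → run C
t=26: ready={C} → run C
t=27: ready={C} → run C
t=28: (idle)
t=29: (idle)
t=30: (idle)

context switches = 6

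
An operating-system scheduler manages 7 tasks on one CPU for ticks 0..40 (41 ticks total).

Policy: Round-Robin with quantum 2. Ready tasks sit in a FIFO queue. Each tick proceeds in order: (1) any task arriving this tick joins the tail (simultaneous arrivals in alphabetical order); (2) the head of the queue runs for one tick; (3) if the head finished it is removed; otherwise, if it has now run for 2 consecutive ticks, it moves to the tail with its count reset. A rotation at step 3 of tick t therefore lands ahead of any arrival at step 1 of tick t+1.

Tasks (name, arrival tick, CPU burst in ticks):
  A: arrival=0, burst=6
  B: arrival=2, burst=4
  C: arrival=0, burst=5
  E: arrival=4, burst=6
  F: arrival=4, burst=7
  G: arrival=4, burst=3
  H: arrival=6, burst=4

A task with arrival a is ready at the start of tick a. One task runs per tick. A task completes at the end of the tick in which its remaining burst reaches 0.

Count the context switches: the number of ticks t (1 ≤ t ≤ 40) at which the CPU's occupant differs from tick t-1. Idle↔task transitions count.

context switches = 18

t=0: queue=[A,C] q_used=0 → run A
t=1: queue=[A,C] q_used=1 → run A
t=2: queue=[C,A,B] q_used=0 → run C
t=3: queue=[C,A,B] q_used=1 → run C
t=4: queue=[A,B,C,E,F,G] q_used=0 → run A
t=5: queue=[A,B,C,E,F,G] q_used=1 → run A
t=6: queue=[B,C,E,F,G,A,H] q_used=0 → run B
t=7: queue=[B,C,E,F,G,A,H] q_used=1 → run B
t=8: queue=[C,E,F,G,A,H,B] q_used=0 → run C
t=9: queue=[C,E,F,G,A,H,B] q_used=1 → run C
t=10: queue=[E,F,G,A,H,B,C] q_used=0 → run E
t=11: queue=[E,F,G,A,H,B,C] q_used=1 → run E
t=12: queue=[F,G,A,H,B,C,E] q_used=0 → run F
t=13: queue=[F,G,A,H,B,C,E] q_used=1 → run F
t=14: queue=[G,A,H,B,C,E,F] q_used=0 → run G
t=15: queue=[G,A,H,B,C,E,F] q_used=1 → run G
t=16: queue=[A,H,B,C,E,F,G] q_used=0 → run A
t=17: queue=[A,H,B,C,E,F,G] q_used=1 → run A
t=18: queue=[H,B,C,E,F,G] q_used=0 → run H
t=19: queue=[H,B,C,E,F,G] q_used=1 → run H
t=20: queue=[B,C,E,F,G,H] q_used=0 → run B
t=21: queue=[B,C,E,F,G,H] q_used=1 → run B
t=22: queue=[C,E,F,G,H] q_used=0 → run C
t=23: queue=[E,F,G,H] q_used=0 → run E
t=24: queue=[E,F,G,H] q_used=1 → run E
t=25: queue=[F,G,H,E] q_used=0 → run F
t=26: queue=[F,G,H,E] q_used=1 → run F
t=27: queue=[G,H,E,F] q_used=0 → run G
t=28: queue=[H,E,F] q_used=0 → run H
t=29: queue=[H,E,F] q_used=1 → run H
t=30: queue=[E,F] q_used=0 → run E
t=31: queue=[E,F] q_used=1 → run E
t=32: queue=[F] q_used=0 → run F
t=33: queue=[F] q_used=1 → run F
t=34: queue=[F] q_used=0 → run F
t=35: (idle)
t=36: (idle)
t=37: (idle)
t=38: (idle)
t=39: (idle)
t=40: (idle)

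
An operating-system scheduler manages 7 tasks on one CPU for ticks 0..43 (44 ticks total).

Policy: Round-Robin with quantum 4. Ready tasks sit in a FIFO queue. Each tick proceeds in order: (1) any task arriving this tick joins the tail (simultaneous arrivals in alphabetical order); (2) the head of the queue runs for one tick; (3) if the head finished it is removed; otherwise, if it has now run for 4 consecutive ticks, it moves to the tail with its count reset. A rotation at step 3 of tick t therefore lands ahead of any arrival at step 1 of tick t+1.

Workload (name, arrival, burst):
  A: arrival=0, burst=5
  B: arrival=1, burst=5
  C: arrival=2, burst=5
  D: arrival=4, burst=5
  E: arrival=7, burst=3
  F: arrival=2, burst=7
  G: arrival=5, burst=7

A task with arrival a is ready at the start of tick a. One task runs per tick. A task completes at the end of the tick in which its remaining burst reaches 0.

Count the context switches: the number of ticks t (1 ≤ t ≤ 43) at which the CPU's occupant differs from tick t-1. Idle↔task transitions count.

t=0: queue=[A] q_used=0 → run A
t=1: queue=[A,B] q_used=1 → run A
t=2: queue=[A,B,C,F] q_used=2 → run A
t=3: queue=[A,B,C,F] q_used=3 → run A
t=4: queue=[B,C,F,A,D] q_used=0 → run B
t=5: queue=[B,C,F,A,D,G] q_used=1 → run B
t=6: queue=[B,C,F,A,D,G] q_used=2 → run B
t=7: queue=[B,C,F,A,D,G,E] q_used=3 → run B
t=8: queue=[C,F,A,D,G,E,B] q_used=0 → run C
t=9: queue=[C,F,A,D,G,E,B] q_used=1 → run C
t=10: queue=[C,F,A,D,G,E,B] q_used=2 → run C
t=11: queue=[C,F,A,D,G,E,B] q_used=3 → run C
t=12: queue=[F,A,D,G,E,B,C] q_used=0 → run F
t=13: queue=[F,A,D,G,E,B,C] q_used=1 → run F
t=14: queue=[F,A,D,G,E,B,C] q_used=2 → run F
t=15: queue=[F,A,D,G,E,B,C] q_used=3 → run F
t=16: queue=[A,D,G,E,B,C,F] q_used=0 → run A
t=17: queue=[D,G,E,B,C,F] q_used=0 → run D
t=18: queue=[D,G,E,B,C,F] q_used=1 → run D
t=19: queue=[D,G,E,B,C,F] q_used=2 → run D
t=20: queue=[D,G,E,B,C,F] q_used=3 → run D
t=21: queue=[G,E,B,C,F,D] q_used=0 → run G
t=22: queue=[G,E,B,C,F,D] q_used=1 → run G
t=23: queue=[G,E,B,C,F,D] q_used=2 → run G
t=24: queue=[G,E,B,C,F,D] q_used=3 → run G
t=25: queue=[E,B,C,F,D,G] q_used=0 → run E
t=26: queue=[E,B,C,F,D,G] q_used=1 → run E
t=27: queue=[E,B,C,F,D,G] q_used=2 → run E
t=28: queue=[B,C,F,D,G] q_used=0 → run B
t=29: queue=[C,F,D,G] q_used=0 → run C
t=30: queue=[F,D,G] q_used=0 → run F
t=31: queue=[F,D,G] q_used=1 → run F
t=32: queue=[F,D,G] q_used=2 → run F
t=33: queue=[D,G] q_used=0 → run D
t=34: queue=[G] q_used=0 → run G
t=35: queue=[G] q_used=1 → run G
t=36: queue=[G] q_used=2 → run G
t=37: (idle)
t=38: (idle)
t=39: (idle)
t=40: (idle)
t=41: (idle)
t=42: (idle)
t=43: (idle)

context switches = 13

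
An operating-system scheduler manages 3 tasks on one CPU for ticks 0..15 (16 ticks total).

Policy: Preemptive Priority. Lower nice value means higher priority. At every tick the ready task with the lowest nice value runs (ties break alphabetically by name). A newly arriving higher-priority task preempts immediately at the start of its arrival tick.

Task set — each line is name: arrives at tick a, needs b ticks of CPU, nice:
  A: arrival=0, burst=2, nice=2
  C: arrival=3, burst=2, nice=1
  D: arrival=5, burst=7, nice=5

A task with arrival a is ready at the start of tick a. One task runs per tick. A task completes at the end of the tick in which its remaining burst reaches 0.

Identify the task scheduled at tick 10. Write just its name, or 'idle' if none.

running at tick 10 = D

t=0: ready={A} → run A
t=1: ready={A} → run A
t=2: (idle)
t=3: ready={C} → run C
t=4: ready={C} → run C
t=5: ready={D} → run D
t=6: ready={D} → run D
t=7: ready={D} → run D
t=8: ready={D} → run D
t=9: ready={D} → run D
t=10: ready={D} → run D
t=11: ready={D} → run D
t=12: (idle)
t=13: (idle)
t=14: (idle)
t=15: (idle)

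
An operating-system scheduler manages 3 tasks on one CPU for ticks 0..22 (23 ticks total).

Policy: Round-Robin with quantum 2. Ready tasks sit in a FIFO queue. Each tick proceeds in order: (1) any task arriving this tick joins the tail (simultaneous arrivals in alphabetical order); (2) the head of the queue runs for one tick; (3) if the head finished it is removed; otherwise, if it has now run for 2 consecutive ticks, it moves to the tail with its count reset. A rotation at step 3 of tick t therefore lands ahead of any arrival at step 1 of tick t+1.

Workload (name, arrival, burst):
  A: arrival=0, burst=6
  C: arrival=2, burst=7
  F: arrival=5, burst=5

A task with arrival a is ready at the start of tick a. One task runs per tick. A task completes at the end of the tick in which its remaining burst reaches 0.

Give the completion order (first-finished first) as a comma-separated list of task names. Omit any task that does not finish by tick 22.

t=0: queue=[A] q_used=0 → run A
t=1: queue=[A] q_used=1 → run A
t=2: queue=[A,C] q_used=0 → run A
t=3: queue=[A,C] q_used=1 → run A
t=4: queue=[C,A] q_used=0 → run C
t=5: queue=[C,A,F] q_used=1 → run C
t=6: queue=[A,F,C] q_used=0 → run A
t=7: queue=[A,F,C] q_used=1 → run A
t=8: queue=[F,C] q_used=0 → run F
t=9: queue=[F,C] q_used=1 → run F
t=10: queue=[C,F] q_used=0 → run C
t=11: queue=[C,F] q_used=1 → run C
t=12: queue=[F,C] q_used=0 → run F
t=13: queue=[F,C] q_used=1 → run F
t=14: queue=[C,F] q_used=0 → run C
t=15: queue=[C,F] q_used=1 → run C
t=16: queue=[F,C] q_used=0 → run F
t=17: queue=[C] q_used=0 → run C
t=18: (idle)
t=19: (idle)
t=20: (idle)
t=21: (idle)
t=22: (idle)

completion order = A, F, C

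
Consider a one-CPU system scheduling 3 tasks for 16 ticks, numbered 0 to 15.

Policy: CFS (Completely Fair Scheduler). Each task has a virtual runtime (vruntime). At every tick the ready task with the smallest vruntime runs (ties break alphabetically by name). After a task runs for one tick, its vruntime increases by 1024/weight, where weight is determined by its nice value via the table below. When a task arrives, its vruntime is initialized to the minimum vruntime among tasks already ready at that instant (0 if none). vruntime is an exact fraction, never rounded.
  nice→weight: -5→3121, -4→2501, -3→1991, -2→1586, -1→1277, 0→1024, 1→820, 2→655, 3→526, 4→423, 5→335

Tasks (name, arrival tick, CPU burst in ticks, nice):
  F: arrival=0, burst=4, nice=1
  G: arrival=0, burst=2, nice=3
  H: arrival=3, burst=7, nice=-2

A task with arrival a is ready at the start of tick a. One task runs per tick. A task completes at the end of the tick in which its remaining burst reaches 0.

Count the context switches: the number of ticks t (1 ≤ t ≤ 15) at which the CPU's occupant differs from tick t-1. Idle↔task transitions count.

context switches = 9

t=0: vr[F=0 G=0] → run F
t=1: vr[F=256/205 G=0] → run G
t=2: vr[F=256/205 G=512/263] → run F
t=3: vr[F=512/205 G=512/263 H=512/263] → run G
t=4: vr[F=512/205 H=512/263] → run H
t=5: vr[F=512/205 H=540672/208559] → run F
t=6: vr[F=768/205 H=540672/208559] → run H
t=7: vr[F=768/205 H=675328/208559] → run H
t=8: vr[F=768/205 H=809984/208559] → run F
t=9: vr[H=809984/208559] → run H
t=10: vr[H=944640/208559] → run H
t=11: vr[H=1079296/208559] → run H
t=12: vr[H=1213952/208559] → run H
t=13: (idle)
t=14: (idle)
t=15: (idle)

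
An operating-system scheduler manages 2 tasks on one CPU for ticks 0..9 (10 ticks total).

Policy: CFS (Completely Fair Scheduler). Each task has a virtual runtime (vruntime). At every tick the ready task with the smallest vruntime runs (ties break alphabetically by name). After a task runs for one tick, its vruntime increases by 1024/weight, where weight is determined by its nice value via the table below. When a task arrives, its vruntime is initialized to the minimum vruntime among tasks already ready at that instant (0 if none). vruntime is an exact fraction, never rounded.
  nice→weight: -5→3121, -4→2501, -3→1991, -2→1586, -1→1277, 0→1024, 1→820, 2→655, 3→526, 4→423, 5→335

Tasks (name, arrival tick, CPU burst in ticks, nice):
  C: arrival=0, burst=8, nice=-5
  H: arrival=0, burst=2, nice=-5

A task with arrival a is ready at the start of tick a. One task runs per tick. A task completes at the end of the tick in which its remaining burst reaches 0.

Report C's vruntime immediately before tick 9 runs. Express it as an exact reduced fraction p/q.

t=0: vr[C=0 H=0] → run C
t=1: vr[C=1024/3121 H=0] → run H
t=2: vr[C=1024/3121 H=1024/3121] → run C
t=3: vr[C=2048/3121 H=1024/3121] → run H
t=4: vr[C=2048/3121] → run C
t=5: vr[C=3072/3121] → run C
t=6: vr[C=4096/3121] → run C
t=7: vr[C=5120/3121] → run C
t=8: vr[C=6144/3121] → run C
t=9: vr[C=7168/3121] → run C

vruntime(C, start of tick 9) = 7168/3121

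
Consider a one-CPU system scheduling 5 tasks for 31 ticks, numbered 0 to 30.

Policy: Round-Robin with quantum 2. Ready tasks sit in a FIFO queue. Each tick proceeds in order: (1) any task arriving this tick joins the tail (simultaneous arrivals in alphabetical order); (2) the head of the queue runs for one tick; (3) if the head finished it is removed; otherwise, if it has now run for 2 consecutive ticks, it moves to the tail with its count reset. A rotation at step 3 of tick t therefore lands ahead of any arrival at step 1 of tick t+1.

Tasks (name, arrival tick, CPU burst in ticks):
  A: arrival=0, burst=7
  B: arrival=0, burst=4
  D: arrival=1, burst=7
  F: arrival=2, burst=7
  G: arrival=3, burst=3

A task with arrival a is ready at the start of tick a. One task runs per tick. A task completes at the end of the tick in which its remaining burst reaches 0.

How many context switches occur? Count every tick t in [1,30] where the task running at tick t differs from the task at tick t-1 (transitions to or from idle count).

context switches = 16

t=0: queue=[A,B] q_used=0 → run A
t=1: queue=[A,B,D] q_used=1 → run A
t=2: queue=[B,D,A,F] q_used=0 → run B
t=3: queue=[B,D,A,F,G] q_used=1 → run B
t=4: queue=[D,A,F,G,B] q_used=0 → run D
t=5: queue=[D,A,F,G,B] q_used=1 → run D
t=6: queue=[A,F,G,B,D] q_used=0 → run A
t=7: queue=[A,F,G,B,D] q_used=1 → run A
t=8: queue=[F,G,B,D,A] q_used=0 → run F
t=9: queue=[F,G,B,D,A] q_used=1 → run F
t=10: queue=[G,B,D,A,F] q_used=0 → run G
t=11: queue=[G,B,D,A,F] q_used=1 → run G
t=12: queue=[B,D,A,F,G] q_used=0 → run B
t=13: queue=[B,D,A,F,G] q_used=1 → run B
t=14: queue=[D,A,F,G] q_used=0 → run D
t=15: queue=[D,A,F,G] q_used=1 → run D
t=16: queue=[A,F,G,D] q_used=0 → run A
t=17: queue=[A,F,G,D] q_used=1 → run A
t=18: queue=[F,G,D,A] q_used=0 → run F
t=19: queue=[F,G,D,A] q_used=1 → run F
t=20: queue=[G,D,A,F] q_used=0 → run G
t=21: queue=[D,A,F] q_used=0 → run D
t=22: queue=[D,A,F] q_used=1 → run D
t=23: queue=[A,F,D] q_used=0 → run A
t=24: queue=[F,D] q_used=0 → run F
t=25: queue=[F,D] q_used=1 → run F
t=26: queue=[D,F] q_used=0 → run D
t=27: queue=[F] q_used=0 → run F
t=28: (idle)
t=29: (idle)
t=30: (idle)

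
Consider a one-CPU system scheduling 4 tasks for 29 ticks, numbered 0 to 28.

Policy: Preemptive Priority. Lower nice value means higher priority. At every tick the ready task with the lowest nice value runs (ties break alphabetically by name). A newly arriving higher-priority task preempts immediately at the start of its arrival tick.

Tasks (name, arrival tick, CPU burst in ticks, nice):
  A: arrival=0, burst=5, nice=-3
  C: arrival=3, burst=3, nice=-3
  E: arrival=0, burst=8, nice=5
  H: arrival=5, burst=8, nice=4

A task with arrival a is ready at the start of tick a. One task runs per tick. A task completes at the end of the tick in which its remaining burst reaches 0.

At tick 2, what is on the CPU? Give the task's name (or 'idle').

running at tick 2 = A

t=0: ready={A,E} → run A
t=1: ready={A,E} → run A
t=2: ready={A,E} → run A
t=3: ready={A,C,E} → run A
t=4: ready={A,C,E} → run A
t=5: ready={C,E,H} → run C
t=6: ready={C,E,H} → run C
t=7: ready={C,E,H} → run C
t=8: ready={E,H} → run H
t=9: ready={E,H} → run H
t=10: ready={E,H} → run H
t=11: ready={E,H} → run H
t=12: ready={E,H} → run H
t=13: ready={E,H} → run H
t=14: ready={E,H} → run H
t=15: ready={E,H} → run H
t=16: ready={E} → run E
t=17: ready={E} → run E
t=18: ready={E} → run E
t=19: ready={E} → run E
t=20: ready={E} → run E
t=21: ready={E} → run E
t=22: ready={E} → run E
t=23: ready={E} → run E
t=24: (idle)
t=25: (idle)
t=26: (idle)
t=27: (idle)
t=28: (idle)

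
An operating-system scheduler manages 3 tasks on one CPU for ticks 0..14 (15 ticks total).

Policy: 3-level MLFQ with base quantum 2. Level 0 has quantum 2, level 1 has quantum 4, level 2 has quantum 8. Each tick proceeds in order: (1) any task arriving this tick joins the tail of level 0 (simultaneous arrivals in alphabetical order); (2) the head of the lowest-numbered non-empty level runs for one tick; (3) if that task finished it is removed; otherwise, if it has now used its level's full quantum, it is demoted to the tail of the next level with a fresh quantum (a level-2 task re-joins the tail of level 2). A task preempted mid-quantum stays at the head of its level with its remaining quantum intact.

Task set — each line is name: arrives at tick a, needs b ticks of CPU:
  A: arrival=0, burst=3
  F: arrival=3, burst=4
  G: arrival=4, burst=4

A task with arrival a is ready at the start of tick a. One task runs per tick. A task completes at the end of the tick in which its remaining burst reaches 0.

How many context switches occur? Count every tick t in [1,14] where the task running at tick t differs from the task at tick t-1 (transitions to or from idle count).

context switches = 5

t=0: L0/L1/L2 = A/-/- → run A
t=1: L0/L1/L2 = A/-/- → run A
t=2: L0/L1/L2 = -/A/- → run A
t=3: L0/L1/L2 = F/-/- → run F
t=4: L0/L1/L2 = FG/-/- → run F
t=5: L0/L1/L2 = G/F/- → run G
t=6: L0/L1/L2 = G/F/- → run G
t=7: L0/L1/L2 = -/FG/- → run F
t=8: L0/L1/L2 = -/FG/- → run F
t=9: L0/L1/L2 = -/G/- → run G
t=10: L0/L1/L2 = -/G/- → run G
t=11: (idle)
t=12: (idle)
t=13: (idle)
t=14: (idle)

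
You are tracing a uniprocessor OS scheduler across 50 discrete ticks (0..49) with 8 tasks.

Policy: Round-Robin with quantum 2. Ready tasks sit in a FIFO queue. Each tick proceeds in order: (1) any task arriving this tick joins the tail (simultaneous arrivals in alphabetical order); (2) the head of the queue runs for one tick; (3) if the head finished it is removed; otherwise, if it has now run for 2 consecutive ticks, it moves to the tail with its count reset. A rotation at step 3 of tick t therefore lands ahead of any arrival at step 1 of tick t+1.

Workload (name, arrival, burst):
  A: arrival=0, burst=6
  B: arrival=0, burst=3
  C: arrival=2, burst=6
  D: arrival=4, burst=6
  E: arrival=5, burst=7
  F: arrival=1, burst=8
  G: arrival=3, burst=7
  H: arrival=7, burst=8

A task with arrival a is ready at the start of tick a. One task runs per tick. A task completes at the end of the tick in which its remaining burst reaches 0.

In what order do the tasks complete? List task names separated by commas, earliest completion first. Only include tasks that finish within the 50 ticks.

completion order = B, A, C, D, F, G, E

t=0: queue=[A,B] q_used=0 → run A
t=1: queue=[A,B,F] q_used=1 → run A
t=2: queue=[B,F,A,C] q_used=0 → run B
t=3: queue=[B,F,A,C,G] q_used=1 → run B
t=4: queue=[F,A,C,G,B,D] q_used=0 → run F
t=5: queue=[F,A,C,G,B,D,E] q_used=1 → run F
t=6: queue=[A,C,G,B,D,E,F] q_used=0 → run A
t=7: queue=[A,C,G,B,D,E,F,H] q_used=1 → run A
t=8: queue=[C,G,B,D,E,F,H,A] q_used=0 → run C
t=9: queue=[C,G,B,D,E,F,H,A] q_used=1 → run C
t=10: queue=[G,B,D,E,F,H,A,C] q_used=0 → run G
t=11: queue=[G,B,D,E,F,H,A,C] q_used=1 → run G
t=12: queue=[B,D,E,F,H,A,C,G] q_used=0 → run B
t=13: queue=[D,E,F,H,A,C,G] q_used=0 → run D
t=14: queue=[D,E,F,H,A,C,G] q_used=1 → run D
t=15: queue=[E,F,H,A,C,G,D] q_used=0 → run E
t=16: queue=[E,F,H,A,C,G,D] q_used=1 → run E
t=17: queue=[F,H,A,C,G,D,E] q_used=0 → run F
t=18: queue=[F,H,A,C,G,D,E] q_used=1 → run F
t=19: queue=[H,A,C,G,D,E,F] q_used=0 → run H
t=20: queue=[H,A,C,G,D,E,F] q_used=1 → run H
t=21: queue=[A,C,G,D,E,F,H] q_used=0 → run A
t=22: queue=[A,C,G,D,E,F,H] q_used=1 → run A
t=23: queue=[C,G,D,E,F,H] q_used=0 → run C
t=24: queue=[C,G,D,E,F,H] q_used=1 → run C
t=25: queue=[G,D,E,F,H,C] q_used=0 → run G
t=26: queue=[G,D,E,F,H,C] q_used=1 → run G
t=27: queue=[D,E,F,H,C,G] q_used=0 → run D
t=28: queue=[D,E,F,H,C,G] q_used=1 → run D
t=29: queue=[E,F,H,C,G,D] q_used=0 → run E
t=30: queue=[E,F,H,C,G,D] q_used=1 → run E
t=31: queue=[F,H,C,G,D,E] q_used=0 → run F
t=32: queue=[F,H,C,G,D,E] q_used=1 → run F
t=33: queue=[H,C,G,D,E,F] q_used=0 → run H
t=34: queue=[H,C,G,D,E,F] q_used=1 → run H
t=35: queue=[C,G,D,E,F,H] q_used=0 → run C
t=36: queue=[C,G,D,E,F,H] q_used=1 → run C
t=37: queue=[G,D,E,F,H] q_used=0 → run G
t=38: queue=[G,D,E,F,H] q_used=1 → run G
t=39: queue=[D,E,F,H,G] q_used=0 → run D
t=40: queue=[D,E,F,H,G] q_used=1 → run D
t=41: queue=[E,F,H,G] q_used=0 → run E
t=42: queue=[E,F,H,G] q_used=1 → run E
t=43: queue=[F,H,G,E] q_used=0 → run F
t=44: queue=[F,H,G,E] q_used=1 → run F
t=45: queue=[H,G,E] q_used=0 → run H
t=46: queue=[H,G,E] q_used=1 → run H
t=47: queue=[G,E,H] q_used=0 → run G
t=48: queue=[E,H] q_used=0 → run E
t=49: queue=[H] q_used=0 → run H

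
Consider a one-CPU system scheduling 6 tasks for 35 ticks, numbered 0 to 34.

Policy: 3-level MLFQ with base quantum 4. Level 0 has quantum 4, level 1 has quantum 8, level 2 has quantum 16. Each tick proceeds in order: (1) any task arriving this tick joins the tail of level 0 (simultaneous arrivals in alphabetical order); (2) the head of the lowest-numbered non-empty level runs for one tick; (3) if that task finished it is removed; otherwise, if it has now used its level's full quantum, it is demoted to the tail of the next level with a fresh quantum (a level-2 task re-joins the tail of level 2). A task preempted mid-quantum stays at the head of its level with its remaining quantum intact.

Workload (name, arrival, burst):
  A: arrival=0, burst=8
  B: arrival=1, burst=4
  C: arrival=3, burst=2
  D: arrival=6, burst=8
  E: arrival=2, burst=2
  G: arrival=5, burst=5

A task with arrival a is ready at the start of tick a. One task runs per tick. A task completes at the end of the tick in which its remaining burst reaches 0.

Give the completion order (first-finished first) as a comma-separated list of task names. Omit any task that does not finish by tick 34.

t=0: L0/L1/L2 = A/-/- → run A
t=1: L0/L1/L2 = AB/-/- → run A
t=2: L0/L1/L2 = ABE/-/- → run A
t=3: L0/L1/L2 = ABEC/-/- → run A
t=4: L0/L1/L2 = BEC/A/- → run B
t=5: L0/L1/L2 = BECG/A/- → run B
t=6: L0/L1/L2 = BECGD/A/- → run B
t=7: L0/L1/L2 = BECGD/A/- → run B
t=8: L0/L1/L2 = ECGD/A/- → run E
t=9: L0/L1/L2 = ECGD/A/- → run E
t=10: L0/L1/L2 = CGD/A/- → run C
t=11: L0/L1/L2 = CGD/A/- → run C
t=12: L0/L1/L2 = GD/A/- → run G
t=13: L0/L1/L2 = GD/A/- → run G
t=14: L0/L1/L2 = GD/A/- → run G
t=15: L0/L1/L2 = GD/A/- → run G
t=16: L0/L1/L2 = D/AG/- → run D
t=17: L0/L1/L2 = D/AG/- → run D
t=18: L0/L1/L2 = D/AG/- → run D
t=19: L0/L1/L2 = D/AG/- → run D
t=20: L0/L1/L2 = -/AGD/- → run A
t=21: L0/L1/L2 = -/AGD/- → run A
t=22: L0/L1/L2 = -/AGD/- → run A
t=23: L0/L1/L2 = -/AGD/- → run A
t=24: L0/L1/L2 = -/GD/- → run G
t=25: L0/L1/L2 = -/D/- → run D
t=26: L0/L1/L2 = -/D/- → run D
t=27: L0/L1/L2 = -/D/- → run D
t=28: L0/L1/L2 = -/D/- → run D
t=29: (idle)
t=30: (idle)
t=31: (idle)
t=32: (idle)
t=33: (idle)
t=34: (idle)

completion order = B, E, C, A, G, D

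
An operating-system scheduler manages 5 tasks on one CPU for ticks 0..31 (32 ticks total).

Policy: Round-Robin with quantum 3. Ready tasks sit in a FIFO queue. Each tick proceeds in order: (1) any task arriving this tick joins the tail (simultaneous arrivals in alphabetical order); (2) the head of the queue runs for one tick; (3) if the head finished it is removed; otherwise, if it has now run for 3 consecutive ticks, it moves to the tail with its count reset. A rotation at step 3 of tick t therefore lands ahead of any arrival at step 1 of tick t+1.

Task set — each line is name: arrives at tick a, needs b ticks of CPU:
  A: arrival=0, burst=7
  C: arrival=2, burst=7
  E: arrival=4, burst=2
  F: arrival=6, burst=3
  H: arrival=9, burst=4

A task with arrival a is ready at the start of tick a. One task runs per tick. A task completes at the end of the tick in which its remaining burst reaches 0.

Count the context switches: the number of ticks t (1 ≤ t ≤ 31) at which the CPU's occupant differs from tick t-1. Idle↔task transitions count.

context switches = 10

t=0: queue=[A] q_used=0 → run A
t=1: queue=[A] q_used=1 → run A
t=2: queue=[A,C] q_used=2 → run A
t=3: queue=[C,A] q_used=0 → run C
t=4: queue=[C,A,E] q_used=1 → run C
t=5: queue=[C,A,E] q_used=2 → run C
t=6: queue=[A,E,C,F] q_used=0 → run A
t=7: queue=[A,E,C,F] q_used=1 → run A
t=8: queue=[A,E,C,F] q_used=2 → run A
t=9: queue=[E,C,F,A,H] q_used=0 → run E
t=10: queue=[E,C,F,A,H] q_used=1 → run E
t=11: queue=[C,F,A,H] q_used=0 → run C
t=12: queue=[C,F,A,H] q_used=1 → run C
t=13: queue=[C,F,A,H] q_used=2 → run C
t=14: queue=[F,A,H,C] q_used=0 → run F
t=15: queue=[F,A,H,C] q_used=1 → run F
t=16: queue=[F,A,H,C] q_used=2 → run F
t=17: queue=[A,H,C] q_used=0 → run A
t=18: queue=[H,C] q_used=0 → run H
t=19: queue=[H,C] q_used=1 → run H
t=20: queue=[H,C] q_used=2 → run H
t=21: queue=[C,H] q_used=0 → run C
t=22: queue=[H] q_used=0 → run H
t=23: (idle)
t=24: (idle)
t=25: (idle)
t=26: (idle)
t=27: (idle)
t=28: (idle)
t=29: (idle)
t=30: (idle)
t=31: (idle)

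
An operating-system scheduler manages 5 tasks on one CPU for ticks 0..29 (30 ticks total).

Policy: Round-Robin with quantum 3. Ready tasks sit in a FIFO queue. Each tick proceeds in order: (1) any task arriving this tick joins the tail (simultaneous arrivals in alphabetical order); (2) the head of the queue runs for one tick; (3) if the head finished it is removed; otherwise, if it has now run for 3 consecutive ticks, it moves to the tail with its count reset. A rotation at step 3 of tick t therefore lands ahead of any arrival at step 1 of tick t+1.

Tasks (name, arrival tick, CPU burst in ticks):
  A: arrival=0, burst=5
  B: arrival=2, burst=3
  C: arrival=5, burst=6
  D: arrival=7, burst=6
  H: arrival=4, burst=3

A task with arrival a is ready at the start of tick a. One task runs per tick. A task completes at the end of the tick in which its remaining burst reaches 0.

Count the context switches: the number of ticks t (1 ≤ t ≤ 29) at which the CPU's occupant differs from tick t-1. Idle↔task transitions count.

t=0: queue=[A] q_used=0 → run A
t=1: queue=[A] q_used=1 → run A
t=2: queue=[A,B] q_used=2 → run A
t=3: queue=[B,A] q_used=0 → run B
t=4: queue=[B,A,H] q_used=1 → run B
t=5: queue=[B,A,H,C] q_used=2 → run B
t=6: queue=[A,H,C] q_used=0 → run A
t=7: queue=[A,H,C,D] q_used=1 → run A
t=8: queue=[H,C,D] q_used=0 → run H
t=9: queue=[H,C,D] q_used=1 → run H
t=10: queue=[H,C,D] q_used=2 → run H
t=11: queue=[C,D] q_used=0 → run C
t=12: queue=[C,D] q_used=1 → run C
t=13: queue=[C,D] q_used=2 → run C
t=14: queue=[D,C] q_used=0 → run D
t=15: queue=[D,C] q_used=1 → run D
t=16: queue=[D,C] q_used=2 → run D
t=17: queue=[C,D] q_used=0 → run C
t=18: queue=[C,D] q_used=1 → run C
t=19: queue=[C,D] q_used=2 → run C
t=20: queue=[D] q_used=0 → run D
t=21: queue=[D] q_used=1 → run D
t=22: queue=[D] q_used=2 → run D
t=23: (idle)
t=24: (idle)
t=25: (idle)
t=26: (idle)
t=27: (idle)
t=28: (idle)
t=29: (idle)

context switches = 8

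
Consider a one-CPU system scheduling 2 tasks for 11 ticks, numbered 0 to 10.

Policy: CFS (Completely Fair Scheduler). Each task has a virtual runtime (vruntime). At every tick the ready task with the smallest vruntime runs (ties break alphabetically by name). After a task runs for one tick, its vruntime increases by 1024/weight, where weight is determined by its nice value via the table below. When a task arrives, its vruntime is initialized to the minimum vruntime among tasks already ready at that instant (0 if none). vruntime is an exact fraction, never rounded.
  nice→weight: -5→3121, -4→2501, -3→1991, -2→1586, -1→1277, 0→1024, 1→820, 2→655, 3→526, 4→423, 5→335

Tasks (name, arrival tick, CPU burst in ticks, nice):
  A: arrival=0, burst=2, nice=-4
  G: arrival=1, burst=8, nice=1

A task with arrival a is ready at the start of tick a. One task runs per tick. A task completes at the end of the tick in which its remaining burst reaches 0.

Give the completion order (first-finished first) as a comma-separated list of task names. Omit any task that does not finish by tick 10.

t=0: vr[A=0] → run A
t=1: vr[A=1024/2501 G=1024/2501] → run A
t=2: vr[G=1024/2501] → run G
t=3: vr[G=20736/12505] → run G
t=4: vr[G=36352/12505] → run G
t=5: vr[G=51968/12505] → run G
t=6: vr[G=67584/12505] → run G
t=7: vr[G=16640/2501] → run G
t=8: vr[G=98816/12505] → run G
t=9: vr[G=114432/12505] → run G
t=10: (idle)

completion order = A, G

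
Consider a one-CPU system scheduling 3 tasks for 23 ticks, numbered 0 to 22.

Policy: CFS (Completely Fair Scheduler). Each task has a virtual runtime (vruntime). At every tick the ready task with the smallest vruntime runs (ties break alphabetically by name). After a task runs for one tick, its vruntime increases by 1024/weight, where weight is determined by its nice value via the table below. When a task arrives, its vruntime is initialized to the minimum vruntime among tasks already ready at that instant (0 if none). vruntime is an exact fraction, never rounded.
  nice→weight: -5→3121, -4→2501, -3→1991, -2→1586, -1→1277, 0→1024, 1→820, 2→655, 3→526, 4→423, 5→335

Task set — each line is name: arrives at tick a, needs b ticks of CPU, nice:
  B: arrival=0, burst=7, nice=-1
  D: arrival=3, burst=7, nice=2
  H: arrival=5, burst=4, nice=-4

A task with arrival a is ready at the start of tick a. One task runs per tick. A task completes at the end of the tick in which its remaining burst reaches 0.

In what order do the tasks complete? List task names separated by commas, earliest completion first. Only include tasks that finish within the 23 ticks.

completion order = H, B, D

t=0: vr[B=0] → run B
t=1: vr[B=1024/1277] → run B
t=2: vr[B=2048/1277] → run B
t=3: vr[B=3072/1277 D=3072/1277] → run B
t=4: vr[B=4096/1277 D=3072/1277] → run D
t=5: vr[B=4096/1277 D=3319808/836435 H=4096/1277] → run B
t=6: vr[B=5120/1277 D=3319808/836435 H=4096/1277] → run H
t=7: vr[B=5120/1277 D=3319808/836435 H=11551744/3193777] → run H
t=8: vr[B=5120/1277 D=3319808/836435 H=12859392/3193777] → run D
t=9: vr[B=5120/1277 D=4627456/836435 H=12859392/3193777] → run B
t=10: vr[B=6144/1277 D=4627456/836435 H=12859392/3193777] → run H
t=11: vr[B=6144/1277 D=4627456/836435 H=14167040/3193777] → run H
t=12: vr[B=6144/1277 D=4627456/836435] → run B
t=13: vr[D=4627456/836435] → run D
t=14: vr[D=5935104/836435] → run D
t=15: vr[D=7242752/836435] → run D
t=16: vr[D=1710080/167287] → run D
t=17: vr[D=9858048/836435] → run D
t=18: (idle)
t=19: (idle)
t=20: (idle)
t=21: (idle)
t=22: (idle)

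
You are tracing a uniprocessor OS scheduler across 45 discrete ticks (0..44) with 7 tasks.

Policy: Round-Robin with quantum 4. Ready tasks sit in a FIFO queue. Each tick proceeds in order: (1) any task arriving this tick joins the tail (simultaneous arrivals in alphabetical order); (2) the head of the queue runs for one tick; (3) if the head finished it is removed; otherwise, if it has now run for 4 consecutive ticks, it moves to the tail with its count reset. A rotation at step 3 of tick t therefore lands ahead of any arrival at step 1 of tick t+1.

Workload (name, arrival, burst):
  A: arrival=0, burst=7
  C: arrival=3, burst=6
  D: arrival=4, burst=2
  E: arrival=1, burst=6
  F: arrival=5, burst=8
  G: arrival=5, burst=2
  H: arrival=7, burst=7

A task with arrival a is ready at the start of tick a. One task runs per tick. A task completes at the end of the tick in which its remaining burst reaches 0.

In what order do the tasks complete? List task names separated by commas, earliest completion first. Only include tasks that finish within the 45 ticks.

t=0: queue=[A] q_used=0 → run A
t=1: queue=[A,E] q_used=1 → run A
t=2: queue=[A,E] q_used=2 → run A
t=3: queue=[A,E,C] q_used=3 → run A
t=4: queue=[E,C,A,D] q_used=0 → run E
t=5: queue=[E,C,A,D,F,G] q_used=1 → run E
t=6: queue=[E,C,A,D,F,G] q_used=2 → run E
t=7: queue=[E,C,A,D,F,G,H] q_used=3 → run E
t=8: queue=[C,A,D,F,G,H,E] q_used=0 → run C
t=9: queue=[C,A,D,F,G,H,E] q_used=1 → run C
t=10: queue=[C,A,D,F,G,H,E] q_used=2 → run C
t=11: queue=[C,A,D,F,G,H,E] q_used=3 → run C
t=12: queue=[A,D,F,G,H,E,C] q_used=0 → run A
t=13: queue=[A,D,F,G,H,E,C] q_used=1 → run A
t=14: queue=[A,D,F,G,H,E,C] q_used=2 → run A
t=15: queue=[D,F,G,H,E,C] q_used=0 → run D
t=16: queue=[D,F,G,H,E,C] q_used=1 → run D
t=17: queue=[F,G,H,E,C] q_used=0 → run F
t=18: queue=[F,G,H,E,C] q_used=1 → run F
t=19: queue=[F,G,H,E,C] q_used=2 → run F
t=20: queue=[F,G,H,E,C] q_used=3 → run F
t=21: queue=[G,H,E,C,F] q_used=0 → run G
t=22: queue=[G,H,E,C,F] q_used=1 → run G
t=23: queue=[H,E,C,F] q_used=0 → run H
t=24: queue=[H,E,C,F] q_used=1 → run H
t=25: queue=[H,E,C,F] q_used=2 → run H
t=26: queue=[H,E,C,F] q_used=3 → run H
t=27: queue=[E,C,F,H] q_used=0 → run E
t=28: queue=[E,C,F,H] q_used=1 → run E
t=29: queue=[C,F,H] q_used=0 → run C
t=30: queue=[C,F,H] q_used=1 → run C
t=31: queue=[F,H] q_used=0 → run F
t=32: queue=[F,H] q_used=1 → run F
t=33: queue=[F,H] q_used=2 → run F
t=34: queue=[F,H] q_used=3 → run F
t=35: queue=[H] q_used=0 → run H
t=36: queue=[H] q_used=1 → run H
t=37: queue=[H] q_used=2 → run H
t=38: (idle)
t=39: (idle)
t=40: (idle)
t=41: (idle)
t=42: (idle)
t=43: (idle)
t=44: (idle)

completion order = A, D, G, E, C, F, H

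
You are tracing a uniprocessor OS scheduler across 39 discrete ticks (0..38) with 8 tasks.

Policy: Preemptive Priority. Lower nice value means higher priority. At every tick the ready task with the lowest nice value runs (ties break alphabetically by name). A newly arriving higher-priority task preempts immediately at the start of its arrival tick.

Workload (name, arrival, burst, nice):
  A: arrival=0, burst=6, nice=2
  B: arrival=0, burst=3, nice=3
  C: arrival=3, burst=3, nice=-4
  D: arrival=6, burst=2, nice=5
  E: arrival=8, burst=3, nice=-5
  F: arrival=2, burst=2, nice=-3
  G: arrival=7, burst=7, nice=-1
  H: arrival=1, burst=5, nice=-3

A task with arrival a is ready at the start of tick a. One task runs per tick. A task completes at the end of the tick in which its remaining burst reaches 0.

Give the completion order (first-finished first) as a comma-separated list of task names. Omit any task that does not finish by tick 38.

completion order = C, F, E, H, G, A, B, D

t=0: ready={A,B} → run A
t=1: ready={A,B,H} → run H
t=2: ready={A,B,F,H} → run F
t=3: ready={A,B,C,F,H} → run C
t=4: ready={A,B,C,F,H} → run C
t=5: ready={A,B,C,F,H} → run C
t=6: ready={A,B,D,F,H} → run F
t=7: ready={A,B,D,G,H} → run H
t=8: ready={A,B,D,E,G,H} → run E
t=9: ready={A,B,D,E,G,H} → run E
t=10: ready={A,B,D,E,G,H} → run E
t=11: ready={A,B,D,G,H} → run H
t=12: ready={A,B,D,G,H} → run H
t=13: ready={A,B,D,G,H} → run H
t=14: ready={A,B,D,G} → run G
t=15: ready={A,B,D,G} → run G
t=16: ready={A,B,D,G} → run G
t=17: ready={A,B,D,G} → run G
t=18: ready={A,B,D,G} → run G
t=19: ready={A,B,D,G} → run G
t=20: ready={A,B,D,G} → run G
t=21: ready={A,B,D} → run A
t=22: ready={A,B,D} → run A
t=23: ready={A,B,D} → run A
t=24: ready={A,B,D} → run A
t=25: ready={A,B,D} → run A
t=26: ready={B,D} → run B
t=27: ready={B,D} → run B
t=28: ready={B,D} → run B
t=29: ready={D} → run D
t=30: ready={D} → run D
t=31: (idle)
t=32: (idle)
t=33: (idle)
t=34: (idle)
t=35: (idle)
t=36: (idle)
t=37: (idle)
t=38: (idle)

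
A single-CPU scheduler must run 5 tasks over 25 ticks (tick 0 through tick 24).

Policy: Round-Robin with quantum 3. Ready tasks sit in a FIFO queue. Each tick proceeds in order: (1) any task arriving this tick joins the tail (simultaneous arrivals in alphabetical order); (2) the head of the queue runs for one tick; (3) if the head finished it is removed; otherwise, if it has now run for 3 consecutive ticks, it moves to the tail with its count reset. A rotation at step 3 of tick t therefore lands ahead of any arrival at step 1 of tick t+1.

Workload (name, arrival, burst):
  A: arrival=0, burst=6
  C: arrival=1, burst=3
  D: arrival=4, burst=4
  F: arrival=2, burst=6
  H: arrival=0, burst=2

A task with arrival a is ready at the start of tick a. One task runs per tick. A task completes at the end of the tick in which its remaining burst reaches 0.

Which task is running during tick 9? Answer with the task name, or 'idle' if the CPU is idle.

running at tick 9 = F

t=0: queue=[A,H] q_used=0 → run A
t=1: queue=[A,H,C] q_used=1 → run A
t=2: queue=[A,H,C,F] q_used=2 → run A
t=3: queue=[H,C,F,A] q_used=0 → run H
t=4: queue=[H,C,F,A,D] q_used=1 → run H
t=5: queue=[C,F,A,D] q_used=0 → run C
t=6: queue=[C,F,A,D] q_used=1 → run C
t=7: queue=[C,F,A,D] q_used=2 → run C
t=8: queue=[F,A,D] q_used=0 → run F
t=9: queue=[F,A,D] q_used=1 → run F
t=10: queue=[F,A,D] q_used=2 → run F
t=11: queue=[A,D,F] q_used=0 → run A
t=12: queue=[A,D,F] q_used=1 → run A
t=13: queue=[A,D,F] q_used=2 → run A
t=14: queue=[D,F] q_used=0 → run D
t=15: queue=[D,F] q_used=1 → run D
t=16: queue=[D,F] q_used=2 → run D
t=17: queue=[F,D] q_used=0 → run F
t=18: queue=[F,D] q_used=1 → run F
t=19: queue=[F,D] q_used=2 → run F
t=20: queue=[D] q_used=0 → run D
t=21: (idle)
t=22: (idle)
t=23: (idle)
t=24: (idle)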